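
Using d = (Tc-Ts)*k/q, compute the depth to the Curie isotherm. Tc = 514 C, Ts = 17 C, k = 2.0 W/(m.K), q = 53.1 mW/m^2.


T_Curie - T_surf = 514 - 17 = 497 C
Convert q to W/m^2: 53.1 mW/m^2 = 0.0531 W/m^2
d = 497 * 2.0 / 0.0531 = 18719.4 m

18719.4


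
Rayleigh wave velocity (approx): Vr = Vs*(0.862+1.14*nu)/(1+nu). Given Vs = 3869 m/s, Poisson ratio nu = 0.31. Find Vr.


Numerator factor = 0.862 + 1.14*0.31 = 1.2154
Denominator = 1 + 0.31 = 1.31
Vr = 3869 * 1.2154 / 1.31 = 3589.61 m/s

3589.61


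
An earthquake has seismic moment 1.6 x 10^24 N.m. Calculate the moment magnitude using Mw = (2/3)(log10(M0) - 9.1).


log10(M0) = log10(1.6 x 10^24) = 24.2041
Mw = 2/3 * (24.2041 - 9.1)
= 2/3 * 15.1041
= 10.07

10.07


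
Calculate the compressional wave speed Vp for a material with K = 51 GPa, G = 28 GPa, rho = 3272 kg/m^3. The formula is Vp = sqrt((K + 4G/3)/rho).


First compute the effective modulus:
K + 4G/3 = 51e9 + 4*28e9/3 = 88333333333.33 Pa
Then divide by density:
88333333333.33 / 3272 = 26996740.0163 Pa/(kg/m^3)
Take the square root:
Vp = sqrt(26996740.0163) = 5195.84 m/s

5195.84


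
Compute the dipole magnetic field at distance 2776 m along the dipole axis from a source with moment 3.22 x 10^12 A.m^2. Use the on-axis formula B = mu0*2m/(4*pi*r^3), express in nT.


m = 3.22 x 10^12 = 3220000000000 A.m^2
2m = 6440000000000 A.m^2
r^3 = 2776^3 = 21392344576
B = (4pi*10^-7) * 6440000000000 / (4*pi * 21392344576) * 1e9
= 8092742.675647 / 268824130252.09 * 1e9
= 30104.2271 nT

30104.2271


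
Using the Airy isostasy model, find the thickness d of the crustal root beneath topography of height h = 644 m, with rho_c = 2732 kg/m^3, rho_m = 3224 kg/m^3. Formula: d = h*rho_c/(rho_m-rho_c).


rho_m - rho_c = 3224 - 2732 = 492
d = 644 * 2732 / 492
= 1759408 / 492
= 3576.03 m

3576.03


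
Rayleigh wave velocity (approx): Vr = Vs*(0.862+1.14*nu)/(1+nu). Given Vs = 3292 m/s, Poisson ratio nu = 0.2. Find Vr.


Numerator factor = 0.862 + 1.14*0.2 = 1.09
Denominator = 1 + 0.2 = 1.2
Vr = 3292 * 1.09 / 1.2 = 2990.23 m/s

2990.23


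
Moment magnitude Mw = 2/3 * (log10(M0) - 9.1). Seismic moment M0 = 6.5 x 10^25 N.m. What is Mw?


log10(M0) = log10(6.5 x 10^25) = 25.8129
Mw = 2/3 * (25.8129 - 9.1)
= 2/3 * 16.7129
= 11.14

11.14


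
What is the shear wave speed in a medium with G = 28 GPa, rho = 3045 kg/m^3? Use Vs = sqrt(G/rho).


Convert G to Pa: G = 28e9 Pa
Compute G/rho = 28e9 / 3045 = 9195402.2989
Vs = sqrt(9195402.2989) = 3032.39 m/s

3032.39


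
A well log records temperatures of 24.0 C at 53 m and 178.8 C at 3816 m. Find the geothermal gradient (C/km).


dT = 178.8 - 24.0 = 154.8 C
dz = 3816 - 53 = 3763 m
gradient = dT/dz * 1000 = 154.8/3763 * 1000 = 41.1374 C/km

41.1374


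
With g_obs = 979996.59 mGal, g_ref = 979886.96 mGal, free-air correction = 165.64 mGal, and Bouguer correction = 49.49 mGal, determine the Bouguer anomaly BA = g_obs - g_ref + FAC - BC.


BA = g_obs - g_ref + FAC - BC
= 979996.59 - 979886.96 + 165.64 - 49.49
= 225.78 mGal

225.78


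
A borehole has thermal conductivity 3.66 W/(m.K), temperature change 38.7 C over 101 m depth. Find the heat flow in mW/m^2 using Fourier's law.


q = k * dT / dz * 1000
= 3.66 * 38.7 / 101 * 1000
= 1.402396 * 1000
= 1402.396 mW/m^2

1402.396


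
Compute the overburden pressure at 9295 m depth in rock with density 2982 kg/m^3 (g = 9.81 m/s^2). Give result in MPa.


P = rho * g * z / 1e6
= 2982 * 9.81 * 9295 / 1e6
= 271910538.9 / 1e6
= 271.9105 MPa

271.9105


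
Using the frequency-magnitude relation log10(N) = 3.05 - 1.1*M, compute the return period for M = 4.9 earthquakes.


log10(N) = 3.05 - 1.1*4.9 = -2.34
N = 10^-2.34 = 0.004571
T = 1/N = 1/0.004571 = 218.7762 years

218.7762


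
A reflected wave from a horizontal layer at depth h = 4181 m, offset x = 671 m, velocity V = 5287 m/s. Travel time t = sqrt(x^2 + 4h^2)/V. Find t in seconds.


x^2 + 4h^2 = 671^2 + 4*4181^2 = 450241 + 69923044 = 70373285
sqrt(70373285) = 8388.8786
t = 8388.8786 / 5287 = 1.5867 s

1.5867


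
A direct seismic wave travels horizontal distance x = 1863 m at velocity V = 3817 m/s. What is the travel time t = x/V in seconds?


t = x / V
= 1863 / 3817
= 0.4881 s

0.4881


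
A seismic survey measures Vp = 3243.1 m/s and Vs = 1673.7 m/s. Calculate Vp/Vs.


Vp/Vs = 3243.1 / 1673.7
= 1.9377

1.9377


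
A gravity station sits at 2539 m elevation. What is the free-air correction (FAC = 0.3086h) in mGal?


FAC = 0.3086 * h
= 0.3086 * 2539
= 783.5354 mGal

783.5354


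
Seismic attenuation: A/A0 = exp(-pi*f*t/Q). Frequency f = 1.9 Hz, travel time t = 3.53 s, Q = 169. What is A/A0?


pi*f*t/Q = pi*1.9*3.53/169 = 0.124678
A/A0 = exp(-0.124678) = 0.882781

0.882781


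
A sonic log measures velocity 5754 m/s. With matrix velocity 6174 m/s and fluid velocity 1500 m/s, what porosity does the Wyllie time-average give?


1/V - 1/Vm = 1/5754 - 1/6174 = 1.182e-05
1/Vf - 1/Vm = 1/1500 - 1/6174 = 0.0005047
phi = 1.182e-05 / 0.0005047 = 0.0234

0.0234


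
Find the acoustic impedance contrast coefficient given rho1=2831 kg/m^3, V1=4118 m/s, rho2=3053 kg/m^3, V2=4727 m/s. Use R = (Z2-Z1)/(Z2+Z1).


Z1 = 2831 * 4118 = 11658058
Z2 = 3053 * 4727 = 14431531
R = (14431531 - 11658058) / (14431531 + 11658058) = 2773473 / 26089589 = 0.1063

0.1063


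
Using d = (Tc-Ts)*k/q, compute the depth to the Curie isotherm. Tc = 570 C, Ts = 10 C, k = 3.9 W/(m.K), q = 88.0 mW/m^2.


T_Curie - T_surf = 570 - 10 = 560 C
Convert q to W/m^2: 88.0 mW/m^2 = 0.088 W/m^2
d = 560 * 3.9 / 0.088 = 24818.18 m

24818.18


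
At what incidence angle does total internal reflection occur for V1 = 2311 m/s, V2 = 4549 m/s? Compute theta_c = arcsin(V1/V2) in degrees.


V1/V2 = 2311/4549 = 0.508024
theta_c = arcsin(0.508024) = 30.5323 degrees

30.5323


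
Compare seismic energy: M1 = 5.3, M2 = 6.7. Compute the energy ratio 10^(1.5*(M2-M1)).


M2 - M1 = 6.7 - 5.3 = 1.4
1.5 * 1.4 = 2.1
ratio = 10^2.1 = 125.89

125.89


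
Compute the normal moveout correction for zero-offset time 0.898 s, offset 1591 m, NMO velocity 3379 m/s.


x/Vnmo = 1591/3379 = 0.470849
(x/Vnmo)^2 = 0.221699
t0^2 = 0.806404
sqrt(0.806404 + 0.221699) = 1.013954
dt = 1.013954 - 0.898 = 0.115954

0.115954


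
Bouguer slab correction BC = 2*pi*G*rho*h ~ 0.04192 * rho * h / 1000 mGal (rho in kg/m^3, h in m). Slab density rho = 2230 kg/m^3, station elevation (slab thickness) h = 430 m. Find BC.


BC = 0.04192 * rho * h / 1000
= 0.04192 * 2230 * 430 / 1000
= 40.1971 mGal

40.1971


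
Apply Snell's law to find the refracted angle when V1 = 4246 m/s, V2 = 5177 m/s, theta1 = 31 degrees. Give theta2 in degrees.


sin(theta1) = sin(31 deg) = 0.515038
sin(theta2) = V2/V1 * sin(theta1) = 5177/4246 * 0.515038 = 0.627968
theta2 = arcsin(0.627968) = 38.9004 degrees

38.9004


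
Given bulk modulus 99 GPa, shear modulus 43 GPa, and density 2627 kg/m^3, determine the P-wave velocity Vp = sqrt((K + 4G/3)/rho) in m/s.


First compute the effective modulus:
K + 4G/3 = 99e9 + 4*43e9/3 = 156333333333.33 Pa
Then divide by density:
156333333333.33 / 2627 = 59510214.4398 Pa/(kg/m^3)
Take the square root:
Vp = sqrt(59510214.4398) = 7714.29 m/s

7714.29


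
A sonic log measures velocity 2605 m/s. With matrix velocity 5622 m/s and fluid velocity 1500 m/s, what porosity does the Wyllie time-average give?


1/V - 1/Vm = 1/2605 - 1/5622 = 0.000206
1/Vf - 1/Vm = 1/1500 - 1/5622 = 0.00048879
phi = 0.000206 / 0.00048879 = 0.4215

0.4215


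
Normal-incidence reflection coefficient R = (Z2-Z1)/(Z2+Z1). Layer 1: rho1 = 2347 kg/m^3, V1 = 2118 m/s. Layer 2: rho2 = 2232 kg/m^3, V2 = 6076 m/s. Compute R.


Z1 = 2347 * 2118 = 4970946
Z2 = 2232 * 6076 = 13561632
R = (13561632 - 4970946) / (13561632 + 4970946) = 8590686 / 18532578 = 0.4635

0.4635


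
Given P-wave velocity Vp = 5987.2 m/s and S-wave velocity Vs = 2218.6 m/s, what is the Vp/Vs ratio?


Vp/Vs = 5987.2 / 2218.6
= 2.6986

2.6986


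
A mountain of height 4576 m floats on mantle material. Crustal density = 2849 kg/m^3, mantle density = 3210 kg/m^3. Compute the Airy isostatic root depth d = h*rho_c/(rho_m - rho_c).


rho_m - rho_c = 3210 - 2849 = 361
d = 4576 * 2849 / 361
= 13037024 / 361
= 36113.64 m

36113.64


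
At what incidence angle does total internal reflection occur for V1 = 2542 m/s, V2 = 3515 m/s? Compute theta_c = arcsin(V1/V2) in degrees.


V1/V2 = 2542/3515 = 0.723186
theta_c = arcsin(0.723186) = 46.3182 degrees

46.3182


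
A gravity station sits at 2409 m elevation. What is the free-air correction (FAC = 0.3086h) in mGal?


FAC = 0.3086 * h
= 0.3086 * 2409
= 743.4174 mGal

743.4174


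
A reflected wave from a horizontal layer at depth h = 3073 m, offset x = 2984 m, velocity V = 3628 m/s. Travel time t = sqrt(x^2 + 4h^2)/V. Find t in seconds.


x^2 + 4h^2 = 2984^2 + 4*3073^2 = 8904256 + 37773316 = 46677572
sqrt(46677572) = 6832.0987
t = 6832.0987 / 3628 = 1.8832 s

1.8832


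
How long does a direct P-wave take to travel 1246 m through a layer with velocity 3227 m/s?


t = x / V
= 1246 / 3227
= 0.3861 s

0.3861


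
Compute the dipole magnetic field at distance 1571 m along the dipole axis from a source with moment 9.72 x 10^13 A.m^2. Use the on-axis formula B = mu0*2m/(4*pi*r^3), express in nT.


m = 9.72 x 10^13 = 97200000000000 A.m^2
2m = 194400000000000 A.m^2
r^3 = 1571^3 = 3877292411
B = (4pi*10^-7) * 194400000000000 / (4*pi * 3877292411) * 1e9
= 244290244.743142 / 48723493416.87 * 1e9
= 5013808.0752 nT

5013808.0752


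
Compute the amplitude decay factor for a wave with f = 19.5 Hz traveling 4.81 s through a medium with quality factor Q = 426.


pi*f*t/Q = pi*19.5*4.81/426 = 0.691703
A/A0 = exp(-0.691703) = 0.500722

0.500722


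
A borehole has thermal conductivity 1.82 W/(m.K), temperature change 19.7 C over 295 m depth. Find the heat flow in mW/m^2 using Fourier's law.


q = k * dT / dz * 1000
= 1.82 * 19.7 / 295 * 1000
= 0.121539 * 1000
= 121.539 mW/m^2

121.539


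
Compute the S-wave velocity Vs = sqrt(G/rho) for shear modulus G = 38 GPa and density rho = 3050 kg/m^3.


Convert G to Pa: G = 38e9 Pa
Compute G/rho = 38e9 / 3050 = 12459016.3934
Vs = sqrt(12459016.3934) = 3529.73 m/s

3529.73


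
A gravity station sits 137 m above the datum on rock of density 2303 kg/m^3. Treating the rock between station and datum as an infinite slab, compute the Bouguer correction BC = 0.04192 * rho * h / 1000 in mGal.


BC = 0.04192 * rho * h / 1000
= 0.04192 * 2303 * 137 / 1000
= 13.2262 mGal

13.2262


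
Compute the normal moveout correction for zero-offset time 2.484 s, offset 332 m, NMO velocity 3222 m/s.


x/Vnmo = 332/3222 = 0.103042
(x/Vnmo)^2 = 0.010618
t0^2 = 6.170256
sqrt(6.170256 + 0.010618) = 2.486136
dt = 2.486136 - 2.484 = 0.002136

0.002136


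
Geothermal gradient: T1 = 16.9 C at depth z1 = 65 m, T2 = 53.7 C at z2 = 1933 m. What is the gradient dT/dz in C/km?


dT = 53.7 - 16.9 = 36.8 C
dz = 1933 - 65 = 1868 m
gradient = dT/dz * 1000 = 36.8/1868 * 1000 = 19.7002 C/km

19.7002


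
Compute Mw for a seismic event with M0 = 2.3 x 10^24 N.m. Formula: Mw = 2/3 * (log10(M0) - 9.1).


log10(M0) = log10(2.3 x 10^24) = 24.3617
Mw = 2/3 * (24.3617 - 9.1)
= 2/3 * 15.2617
= 10.17

10.17


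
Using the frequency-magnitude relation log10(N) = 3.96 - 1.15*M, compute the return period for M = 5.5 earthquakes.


log10(N) = 3.96 - 1.15*5.5 = -2.365
N = 10^-2.365 = 0.004315
T = 1/N = 1/0.004315 = 231.7395 years

231.7395


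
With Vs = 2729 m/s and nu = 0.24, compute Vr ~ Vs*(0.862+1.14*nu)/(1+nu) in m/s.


Numerator factor = 0.862 + 1.14*0.24 = 1.1356
Denominator = 1 + 0.24 = 1.24
Vr = 2729 * 1.1356 / 1.24 = 2499.24 m/s

2499.24


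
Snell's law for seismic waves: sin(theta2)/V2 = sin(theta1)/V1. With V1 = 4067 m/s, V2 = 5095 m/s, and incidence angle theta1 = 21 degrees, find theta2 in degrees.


sin(theta1) = sin(21 deg) = 0.358368
sin(theta2) = V2/V1 * sin(theta1) = 5095/4067 * 0.358368 = 0.448951
theta2 = arcsin(0.448951) = 26.6764 degrees

26.6764


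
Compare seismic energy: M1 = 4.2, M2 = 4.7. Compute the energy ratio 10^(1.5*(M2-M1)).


M2 - M1 = 4.7 - 4.2 = 0.5
1.5 * 0.5 = 0.75
ratio = 10^0.75 = 5.62

5.62


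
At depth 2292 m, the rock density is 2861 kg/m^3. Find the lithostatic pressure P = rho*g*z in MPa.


P = rho * g * z / 1e6
= 2861 * 9.81 * 2292 / 1e6
= 64328211.72 / 1e6
= 64.3282 MPa

64.3282


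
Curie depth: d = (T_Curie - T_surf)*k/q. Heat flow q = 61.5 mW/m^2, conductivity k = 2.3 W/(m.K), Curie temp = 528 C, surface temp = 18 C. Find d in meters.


T_Curie - T_surf = 528 - 18 = 510 C
Convert q to W/m^2: 61.5 mW/m^2 = 0.0615 W/m^2
d = 510 * 2.3 / 0.0615 = 19073.17 m

19073.17


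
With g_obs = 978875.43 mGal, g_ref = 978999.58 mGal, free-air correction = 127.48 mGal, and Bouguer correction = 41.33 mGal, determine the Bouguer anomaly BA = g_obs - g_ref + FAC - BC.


BA = g_obs - g_ref + FAC - BC
= 978875.43 - 978999.58 + 127.48 - 41.33
= -38.0 mGal

-38.0


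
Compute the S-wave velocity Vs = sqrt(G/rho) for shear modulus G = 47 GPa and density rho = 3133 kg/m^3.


Convert G to Pa: G = 47e9 Pa
Compute G/rho = 47e9 / 3133 = 15001595.9145
Vs = sqrt(15001595.9145) = 3873.19 m/s

3873.19


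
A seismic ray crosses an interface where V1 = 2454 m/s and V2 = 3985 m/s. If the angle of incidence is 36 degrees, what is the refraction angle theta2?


sin(theta1) = sin(36 deg) = 0.587785
sin(theta2) = V2/V1 * sin(theta1) = 3985/2454 * 0.587785 = 0.954492
theta2 = arcsin(0.954492) = 72.6484 degrees

72.6484


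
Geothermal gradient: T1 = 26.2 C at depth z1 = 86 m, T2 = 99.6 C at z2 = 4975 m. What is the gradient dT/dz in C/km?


dT = 99.6 - 26.2 = 73.4 C
dz = 4975 - 86 = 4889 m
gradient = dT/dz * 1000 = 73.4/4889 * 1000 = 15.0133 C/km

15.0133


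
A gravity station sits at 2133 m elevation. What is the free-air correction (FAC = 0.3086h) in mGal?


FAC = 0.3086 * h
= 0.3086 * 2133
= 658.2438 mGal

658.2438


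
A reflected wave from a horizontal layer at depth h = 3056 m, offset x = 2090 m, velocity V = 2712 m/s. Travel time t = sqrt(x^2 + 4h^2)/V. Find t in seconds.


x^2 + 4h^2 = 2090^2 + 4*3056^2 = 4368100 + 37356544 = 41724644
sqrt(41724644) = 6459.4616
t = 6459.4616 / 2712 = 2.3818 s

2.3818


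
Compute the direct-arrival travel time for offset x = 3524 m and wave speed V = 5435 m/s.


t = x / V
= 3524 / 5435
= 0.6484 s

0.6484


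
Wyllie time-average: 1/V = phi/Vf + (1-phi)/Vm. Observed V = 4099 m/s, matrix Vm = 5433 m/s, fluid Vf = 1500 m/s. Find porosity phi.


1/V - 1/Vm = 1/4099 - 1/5433 = 5.99e-05
1/Vf - 1/Vm = 1/1500 - 1/5433 = 0.00048261
phi = 5.99e-05 / 0.00048261 = 0.1241

0.1241


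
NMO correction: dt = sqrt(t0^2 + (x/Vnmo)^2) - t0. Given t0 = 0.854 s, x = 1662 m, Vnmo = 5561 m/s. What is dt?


x/Vnmo = 1662/5561 = 0.298867
(x/Vnmo)^2 = 0.089322
t0^2 = 0.729316
sqrt(0.729316 + 0.089322) = 0.904786
dt = 0.904786 - 0.854 = 0.050786

0.050786


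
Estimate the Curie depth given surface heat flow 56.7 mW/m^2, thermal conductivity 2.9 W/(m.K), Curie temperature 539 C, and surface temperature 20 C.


T_Curie - T_surf = 539 - 20 = 519 C
Convert q to W/m^2: 56.7 mW/m^2 = 0.0567 W/m^2
d = 519 * 2.9 / 0.0567 = 26544.97 m

26544.97


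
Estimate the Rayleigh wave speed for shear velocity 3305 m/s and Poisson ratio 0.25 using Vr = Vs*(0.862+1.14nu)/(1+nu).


Numerator factor = 0.862 + 1.14*0.25 = 1.147
Denominator = 1 + 0.25 = 1.25
Vr = 3305 * 1.147 / 1.25 = 3032.67 m/s

3032.67


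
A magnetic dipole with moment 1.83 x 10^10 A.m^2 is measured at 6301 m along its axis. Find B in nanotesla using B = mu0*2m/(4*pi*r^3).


m = 1.83 x 10^10 = 18300000000 A.m^2
2m = 36600000000 A.m^2
r^3 = 6301^3 = 250166088901
B = (4pi*10^-7) * 36600000000 / (4*pi * 250166088901) * 1e9
= 45992.916449 / 3143679788274.69 * 1e9
= 14.6303 nT

14.6303


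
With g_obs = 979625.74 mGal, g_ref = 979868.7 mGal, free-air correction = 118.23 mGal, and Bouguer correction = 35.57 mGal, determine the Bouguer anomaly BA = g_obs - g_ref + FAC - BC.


BA = g_obs - g_ref + FAC - BC
= 979625.74 - 979868.7 + 118.23 - 35.57
= -160.3 mGal

-160.3


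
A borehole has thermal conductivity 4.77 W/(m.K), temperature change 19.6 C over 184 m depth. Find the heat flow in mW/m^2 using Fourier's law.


q = k * dT / dz * 1000
= 4.77 * 19.6 / 184 * 1000
= 0.508109 * 1000
= 508.1087 mW/m^2

508.1087


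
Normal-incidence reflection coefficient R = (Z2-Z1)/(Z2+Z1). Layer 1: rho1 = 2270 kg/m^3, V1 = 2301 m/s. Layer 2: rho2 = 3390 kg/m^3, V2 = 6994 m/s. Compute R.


Z1 = 2270 * 2301 = 5223270
Z2 = 3390 * 6994 = 23709660
R = (23709660 - 5223270) / (23709660 + 5223270) = 18486390 / 28932930 = 0.6389

0.6389


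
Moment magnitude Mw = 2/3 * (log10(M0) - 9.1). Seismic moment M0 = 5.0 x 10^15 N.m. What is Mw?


log10(M0) = log10(5.0 x 10^15) = 15.699
Mw = 2/3 * (15.699 - 9.1)
= 2/3 * 6.599
= 4.4

4.4


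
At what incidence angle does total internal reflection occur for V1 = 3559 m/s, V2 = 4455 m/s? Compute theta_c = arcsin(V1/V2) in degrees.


V1/V2 = 3559/4455 = 0.798878
theta_c = arcsin(0.798878) = 53.0231 degrees

53.0231


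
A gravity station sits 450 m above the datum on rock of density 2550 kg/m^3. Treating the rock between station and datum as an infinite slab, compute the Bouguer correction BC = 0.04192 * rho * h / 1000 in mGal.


BC = 0.04192 * rho * h / 1000
= 0.04192 * 2550 * 450 / 1000
= 48.1032 mGal

48.1032


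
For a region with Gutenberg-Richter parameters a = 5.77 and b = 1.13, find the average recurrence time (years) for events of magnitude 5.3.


log10(N) = 5.77 - 1.13*5.3 = -0.219
N = 10^-0.219 = 0.603949
T = 1/N = 1/0.603949 = 1.6558 years

1.6558


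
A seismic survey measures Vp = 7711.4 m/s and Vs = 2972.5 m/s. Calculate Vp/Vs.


Vp/Vs = 7711.4 / 2972.5
= 2.5942

2.5942


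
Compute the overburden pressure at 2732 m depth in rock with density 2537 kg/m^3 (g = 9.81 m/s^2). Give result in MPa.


P = rho * g * z / 1e6
= 2537 * 9.81 * 2732 / 1e6
= 67993934.04 / 1e6
= 67.9939 MPa

67.9939


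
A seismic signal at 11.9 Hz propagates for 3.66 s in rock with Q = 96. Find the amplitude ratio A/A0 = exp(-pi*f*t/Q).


pi*f*t/Q = pi*11.9*3.66/96 = 1.425301
A/A0 = exp(-1.425301) = 0.240436

0.240436


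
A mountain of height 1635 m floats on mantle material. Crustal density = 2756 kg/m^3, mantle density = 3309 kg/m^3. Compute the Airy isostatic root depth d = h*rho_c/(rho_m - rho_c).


rho_m - rho_c = 3309 - 2756 = 553
d = 1635 * 2756 / 553
= 4506060 / 553
= 8148.39 m

8148.39


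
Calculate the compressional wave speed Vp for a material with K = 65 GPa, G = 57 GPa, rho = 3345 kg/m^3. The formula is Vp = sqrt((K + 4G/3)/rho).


First compute the effective modulus:
K + 4G/3 = 65e9 + 4*57e9/3 = 141000000000.0 Pa
Then divide by density:
141000000000.0 / 3345 = 42152466.3677 Pa/(kg/m^3)
Take the square root:
Vp = sqrt(42152466.3677) = 6492.49 m/s

6492.49


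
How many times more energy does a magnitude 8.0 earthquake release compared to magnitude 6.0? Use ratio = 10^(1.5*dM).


M2 - M1 = 8.0 - 6.0 = 2.0
1.5 * 2.0 = 3.0
ratio = 10^3.0 = 1000.0

1000.0


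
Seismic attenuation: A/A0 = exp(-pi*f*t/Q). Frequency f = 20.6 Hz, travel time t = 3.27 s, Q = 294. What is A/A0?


pi*f*t/Q = pi*20.6*3.27/294 = 0.719809
A/A0 = exp(-0.719809) = 0.486845

0.486845


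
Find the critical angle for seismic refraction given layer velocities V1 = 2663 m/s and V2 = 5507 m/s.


V1/V2 = 2663/5507 = 0.483566
theta_c = arcsin(0.483566) = 28.9186 degrees

28.9186


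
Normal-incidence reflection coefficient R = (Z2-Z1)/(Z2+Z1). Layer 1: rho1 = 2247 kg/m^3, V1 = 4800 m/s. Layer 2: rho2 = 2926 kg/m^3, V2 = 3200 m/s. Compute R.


Z1 = 2247 * 4800 = 10785600
Z2 = 2926 * 3200 = 9363200
R = (9363200 - 10785600) / (9363200 + 10785600) = -1422400 / 20148800 = -0.0706

-0.0706


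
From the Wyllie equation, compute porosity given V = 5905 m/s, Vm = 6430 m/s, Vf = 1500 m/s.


1/V - 1/Vm = 1/5905 - 1/6430 = 1.383e-05
1/Vf - 1/Vm = 1/1500 - 1/6430 = 0.00051115
phi = 1.383e-05 / 0.00051115 = 0.0271

0.0271


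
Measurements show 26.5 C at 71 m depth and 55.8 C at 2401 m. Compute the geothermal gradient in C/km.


dT = 55.8 - 26.5 = 29.3 C
dz = 2401 - 71 = 2330 m
gradient = dT/dz * 1000 = 29.3/2330 * 1000 = 12.5751 C/km

12.5751


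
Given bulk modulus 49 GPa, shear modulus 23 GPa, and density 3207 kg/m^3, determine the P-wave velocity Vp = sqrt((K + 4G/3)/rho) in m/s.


First compute the effective modulus:
K + 4G/3 = 49e9 + 4*23e9/3 = 79666666666.67 Pa
Then divide by density:
79666666666.67 / 3207 = 24841492.5683 Pa/(kg/m^3)
Take the square root:
Vp = sqrt(24841492.5683) = 4984.12 m/s

4984.12


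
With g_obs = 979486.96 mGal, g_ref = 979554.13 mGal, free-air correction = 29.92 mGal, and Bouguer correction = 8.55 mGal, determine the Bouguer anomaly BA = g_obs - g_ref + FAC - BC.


BA = g_obs - g_ref + FAC - BC
= 979486.96 - 979554.13 + 29.92 - 8.55
= -45.8 mGal

-45.8


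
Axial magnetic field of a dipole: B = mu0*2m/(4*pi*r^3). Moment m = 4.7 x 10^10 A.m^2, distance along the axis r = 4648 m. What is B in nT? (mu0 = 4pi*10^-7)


m = 4.7 x 10^10 = 47000000000 A.m^2
2m = 94000000000 A.m^2
r^3 = 4648^3 = 100414945792
B = (4pi*10^-7) * 94000000000 / (4*pi * 100414945792) * 1e9
= 118123.883775 / 1261851424043.06 * 1e9
= 93.6116 nT

93.6116


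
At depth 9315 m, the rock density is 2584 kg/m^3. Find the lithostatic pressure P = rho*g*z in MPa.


P = rho * g * z / 1e6
= 2584 * 9.81 * 9315 / 1e6
= 236126307.6 / 1e6
= 236.1263 MPa

236.1263


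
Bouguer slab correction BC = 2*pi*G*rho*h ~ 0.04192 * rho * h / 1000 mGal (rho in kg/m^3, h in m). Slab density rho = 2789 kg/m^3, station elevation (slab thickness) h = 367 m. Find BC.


BC = 0.04192 * rho * h / 1000
= 0.04192 * 2789 * 367 / 1000
= 42.9078 mGal

42.9078


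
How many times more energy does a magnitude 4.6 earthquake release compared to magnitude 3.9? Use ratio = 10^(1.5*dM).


M2 - M1 = 4.6 - 3.9 = 0.7
1.5 * 0.7 = 1.05
ratio = 10^1.05 = 11.22

11.22


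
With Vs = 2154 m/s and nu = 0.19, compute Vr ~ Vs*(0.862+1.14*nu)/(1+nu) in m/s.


Numerator factor = 0.862 + 1.14*0.19 = 1.0786
Denominator = 1 + 0.19 = 1.19
Vr = 2154 * 1.0786 / 1.19 = 1952.36 m/s

1952.36


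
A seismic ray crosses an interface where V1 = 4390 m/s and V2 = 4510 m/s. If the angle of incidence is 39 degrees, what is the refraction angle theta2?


sin(theta1) = sin(39 deg) = 0.62932
sin(theta2) = V2/V1 * sin(theta1) = 4510/4390 * 0.62932 = 0.646523
theta2 = arcsin(0.646523) = 40.2799 degrees

40.2799


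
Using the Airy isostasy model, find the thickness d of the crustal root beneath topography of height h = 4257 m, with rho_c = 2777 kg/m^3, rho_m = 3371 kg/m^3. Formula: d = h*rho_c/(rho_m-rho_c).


rho_m - rho_c = 3371 - 2777 = 594
d = 4257 * 2777 / 594
= 11821689 / 594
= 19901.83 m

19901.83


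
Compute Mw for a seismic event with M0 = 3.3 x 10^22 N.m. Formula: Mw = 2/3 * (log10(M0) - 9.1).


log10(M0) = log10(3.3 x 10^22) = 22.5185
Mw = 2/3 * (22.5185 - 9.1)
= 2/3 * 13.4185
= 8.95

8.95


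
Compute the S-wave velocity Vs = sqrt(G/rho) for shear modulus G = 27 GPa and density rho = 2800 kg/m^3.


Convert G to Pa: G = 27e9 Pa
Compute G/rho = 27e9 / 2800 = 9642857.1429
Vs = sqrt(9642857.1429) = 3105.3 m/s

3105.3


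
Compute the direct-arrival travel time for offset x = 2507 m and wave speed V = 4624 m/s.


t = x / V
= 2507 / 4624
= 0.5422 s

0.5422


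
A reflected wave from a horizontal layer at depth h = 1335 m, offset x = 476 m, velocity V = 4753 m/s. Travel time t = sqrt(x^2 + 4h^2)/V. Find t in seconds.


x^2 + 4h^2 = 476^2 + 4*1335^2 = 226576 + 7128900 = 7355476
sqrt(7355476) = 2712.0981
t = 2712.0981 / 4753 = 0.5706 s

0.5706


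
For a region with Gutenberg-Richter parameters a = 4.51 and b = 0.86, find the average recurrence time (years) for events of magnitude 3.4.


log10(N) = 4.51 - 0.86*3.4 = 1.586
N = 10^1.586 = 38.547836
T = 1/N = 1/38.547836 = 0.0259 years

0.0259


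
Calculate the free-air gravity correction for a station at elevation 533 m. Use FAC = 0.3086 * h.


FAC = 0.3086 * h
= 0.3086 * 533
= 164.4838 mGal

164.4838


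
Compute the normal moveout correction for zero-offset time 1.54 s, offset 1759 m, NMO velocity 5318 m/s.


x/Vnmo = 1759/5318 = 0.330763
(x/Vnmo)^2 = 0.109404
t0^2 = 2.3716
sqrt(2.3716 + 0.109404) = 1.57512
dt = 1.57512 - 1.54 = 0.03512

0.03512


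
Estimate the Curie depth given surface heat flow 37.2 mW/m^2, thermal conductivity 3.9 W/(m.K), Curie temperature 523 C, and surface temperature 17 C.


T_Curie - T_surf = 523 - 17 = 506 C
Convert q to W/m^2: 37.2 mW/m^2 = 0.0372 W/m^2
d = 506 * 3.9 / 0.0372 = 53048.39 m

53048.39


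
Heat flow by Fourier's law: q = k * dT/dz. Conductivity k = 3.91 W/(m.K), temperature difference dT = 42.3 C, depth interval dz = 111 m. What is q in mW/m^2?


q = k * dT / dz * 1000
= 3.91 * 42.3 / 111 * 1000
= 1.490027 * 1000
= 1490.027 mW/m^2

1490.027


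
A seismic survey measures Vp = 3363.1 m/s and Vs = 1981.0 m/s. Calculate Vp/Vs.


Vp/Vs = 3363.1 / 1981.0
= 1.6977

1.6977


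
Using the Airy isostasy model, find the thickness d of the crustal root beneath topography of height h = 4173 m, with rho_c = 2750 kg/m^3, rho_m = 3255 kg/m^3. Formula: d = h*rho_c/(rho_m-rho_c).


rho_m - rho_c = 3255 - 2750 = 505
d = 4173 * 2750 / 505
= 11475750 / 505
= 22724.26 m

22724.26


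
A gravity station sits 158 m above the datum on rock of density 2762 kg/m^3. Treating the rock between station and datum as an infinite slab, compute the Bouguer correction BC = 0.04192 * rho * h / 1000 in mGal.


BC = 0.04192 * rho * h / 1000
= 0.04192 * 2762 * 158 / 1000
= 18.2937 mGal

18.2937


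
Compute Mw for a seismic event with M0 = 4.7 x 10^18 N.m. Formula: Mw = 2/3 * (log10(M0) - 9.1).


log10(M0) = log10(4.7 x 10^18) = 18.6721
Mw = 2/3 * (18.6721 - 9.1)
= 2/3 * 9.5721
= 6.38

6.38


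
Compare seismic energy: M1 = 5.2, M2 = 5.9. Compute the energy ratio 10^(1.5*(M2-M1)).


M2 - M1 = 5.9 - 5.2 = 0.7
1.5 * 0.7 = 1.05
ratio = 10^1.05 = 11.22

11.22


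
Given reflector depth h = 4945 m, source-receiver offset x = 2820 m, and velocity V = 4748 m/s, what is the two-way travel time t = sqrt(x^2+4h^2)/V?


x^2 + 4h^2 = 2820^2 + 4*4945^2 = 7952400 + 97812100 = 105764500
sqrt(105764500) = 10284.1869
t = 10284.1869 / 4748 = 2.166 s

2.166


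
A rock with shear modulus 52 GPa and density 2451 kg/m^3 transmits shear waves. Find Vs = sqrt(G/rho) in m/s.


Convert G to Pa: G = 52e9 Pa
Compute G/rho = 52e9 / 2451 = 21215830.2734
Vs = sqrt(21215830.2734) = 4606.06 m/s

4606.06


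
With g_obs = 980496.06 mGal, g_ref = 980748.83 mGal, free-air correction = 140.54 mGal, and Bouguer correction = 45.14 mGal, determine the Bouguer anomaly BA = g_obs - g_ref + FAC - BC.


BA = g_obs - g_ref + FAC - BC
= 980496.06 - 980748.83 + 140.54 - 45.14
= -157.37 mGal

-157.37


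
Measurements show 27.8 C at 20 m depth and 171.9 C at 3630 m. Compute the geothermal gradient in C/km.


dT = 171.9 - 27.8 = 144.1 C
dz = 3630 - 20 = 3610 m
gradient = dT/dz * 1000 = 144.1/3610 * 1000 = 39.9169 C/km

39.9169


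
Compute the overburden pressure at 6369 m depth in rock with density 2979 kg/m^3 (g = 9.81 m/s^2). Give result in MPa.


P = rho * g * z / 1e6
= 2979 * 9.81 * 6369 / 1e6
= 186127592.31 / 1e6
= 186.1276 MPa

186.1276


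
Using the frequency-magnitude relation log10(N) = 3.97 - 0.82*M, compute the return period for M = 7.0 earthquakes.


log10(N) = 3.97 - 0.82*7.0 = -1.77
N = 10^-1.77 = 0.016982
T = 1/N = 1/0.016982 = 58.8844 years

58.8844


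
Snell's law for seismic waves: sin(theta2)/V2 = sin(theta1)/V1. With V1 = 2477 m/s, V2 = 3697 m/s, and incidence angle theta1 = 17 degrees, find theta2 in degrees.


sin(theta1) = sin(17 deg) = 0.292372
sin(theta2) = V2/V1 * sin(theta1) = 3697/2477 * 0.292372 = 0.436374
theta2 = arcsin(0.436374) = 25.8728 degrees

25.8728


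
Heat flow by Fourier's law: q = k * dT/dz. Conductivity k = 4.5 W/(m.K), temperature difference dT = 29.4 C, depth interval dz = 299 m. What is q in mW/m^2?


q = k * dT / dz * 1000
= 4.5 * 29.4 / 299 * 1000
= 0.442475 * 1000
= 442.4749 mW/m^2

442.4749


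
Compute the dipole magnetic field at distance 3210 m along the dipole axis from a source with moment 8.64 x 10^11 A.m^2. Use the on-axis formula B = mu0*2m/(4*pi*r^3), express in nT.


m = 8.64 x 10^11 = 864000000000 A.m^2
2m = 1728000000000 A.m^2
r^3 = 3210^3 = 33076161000
B = (4pi*10^-7) * 1728000000000 / (4*pi * 33076161000) * 1e9
= 2171468.842161 / 415647297626.21 * 1e9
= 5224.3064 nT

5224.3064


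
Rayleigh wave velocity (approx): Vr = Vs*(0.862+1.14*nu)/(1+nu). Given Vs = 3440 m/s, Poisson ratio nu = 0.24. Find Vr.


Numerator factor = 0.862 + 1.14*0.24 = 1.1356
Denominator = 1 + 0.24 = 1.24
Vr = 3440 * 1.1356 / 1.24 = 3150.37 m/s

3150.37


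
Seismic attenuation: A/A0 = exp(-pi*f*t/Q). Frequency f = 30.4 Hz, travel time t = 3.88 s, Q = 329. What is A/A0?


pi*f*t/Q = pi*30.4*3.88/329 = 1.126313
A/A0 = exp(-1.126313) = 0.324226

0.324226


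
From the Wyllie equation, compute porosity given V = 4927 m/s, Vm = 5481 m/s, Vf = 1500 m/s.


1/V - 1/Vm = 1/4927 - 1/5481 = 2.051e-05
1/Vf - 1/Vm = 1/1500 - 1/5481 = 0.00048422
phi = 2.051e-05 / 0.00048422 = 0.0424

0.0424


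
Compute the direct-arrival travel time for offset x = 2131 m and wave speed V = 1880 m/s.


t = x / V
= 2131 / 1880
= 1.1335 s

1.1335


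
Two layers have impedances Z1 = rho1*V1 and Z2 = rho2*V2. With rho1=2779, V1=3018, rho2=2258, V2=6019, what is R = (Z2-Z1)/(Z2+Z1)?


Z1 = 2779 * 3018 = 8387022
Z2 = 2258 * 6019 = 13590902
R = (13590902 - 8387022) / (13590902 + 8387022) = 5203880 / 21977924 = 0.2368

0.2368


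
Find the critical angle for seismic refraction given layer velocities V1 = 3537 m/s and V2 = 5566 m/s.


V1/V2 = 3537/5566 = 0.635465
theta_c = arcsin(0.635465) = 39.4545 degrees

39.4545


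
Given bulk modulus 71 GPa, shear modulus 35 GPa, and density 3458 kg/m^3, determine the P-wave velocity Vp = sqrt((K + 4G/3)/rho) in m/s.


First compute the effective modulus:
K + 4G/3 = 71e9 + 4*35e9/3 = 117666666666.67 Pa
Then divide by density:
117666666666.67 / 3458 = 34027376.1326 Pa/(kg/m^3)
Take the square root:
Vp = sqrt(34027376.1326) = 5833.3 m/s

5833.3


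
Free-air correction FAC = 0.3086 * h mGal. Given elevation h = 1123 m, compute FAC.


FAC = 0.3086 * h
= 0.3086 * 1123
= 346.5578 mGal

346.5578


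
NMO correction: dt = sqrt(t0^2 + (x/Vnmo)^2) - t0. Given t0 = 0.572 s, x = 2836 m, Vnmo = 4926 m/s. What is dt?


x/Vnmo = 2836/4926 = 0.575721
(x/Vnmo)^2 = 0.331454
t0^2 = 0.327184
sqrt(0.327184 + 0.331454) = 0.811565
dt = 0.811565 - 0.572 = 0.239565

0.239565


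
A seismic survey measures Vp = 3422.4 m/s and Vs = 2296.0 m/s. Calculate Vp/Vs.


Vp/Vs = 3422.4 / 2296.0
= 1.4906

1.4906


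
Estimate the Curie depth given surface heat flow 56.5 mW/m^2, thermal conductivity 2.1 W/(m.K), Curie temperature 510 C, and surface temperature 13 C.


T_Curie - T_surf = 510 - 13 = 497 C
Convert q to W/m^2: 56.5 mW/m^2 = 0.0565 W/m^2
d = 497 * 2.1 / 0.0565 = 18472.57 m

18472.57


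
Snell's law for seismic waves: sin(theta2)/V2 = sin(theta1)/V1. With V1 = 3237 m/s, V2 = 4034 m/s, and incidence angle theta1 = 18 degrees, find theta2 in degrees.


sin(theta1) = sin(18 deg) = 0.309017
sin(theta2) = V2/V1 * sin(theta1) = 4034/3237 * 0.309017 = 0.385102
theta2 = arcsin(0.385102) = 22.6501 degrees

22.6501


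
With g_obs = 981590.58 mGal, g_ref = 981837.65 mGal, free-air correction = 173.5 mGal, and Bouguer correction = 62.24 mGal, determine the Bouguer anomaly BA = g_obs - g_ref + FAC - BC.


BA = g_obs - g_ref + FAC - BC
= 981590.58 - 981837.65 + 173.5 - 62.24
= -135.81 mGal

-135.81


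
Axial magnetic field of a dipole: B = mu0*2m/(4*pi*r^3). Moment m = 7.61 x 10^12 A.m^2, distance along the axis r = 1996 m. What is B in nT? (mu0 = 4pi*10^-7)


m = 7.61 x 10^12 = 7610000000000 A.m^2
2m = 15220000000000 A.m^2
r^3 = 1996^3 = 7952095936
B = (4pi*10^-7) * 15220000000000 / (4*pi * 7952095936) * 1e9
= 19126016.075055 / 99928984692.72 * 1e9
= 191396.0813 nT

191396.0813


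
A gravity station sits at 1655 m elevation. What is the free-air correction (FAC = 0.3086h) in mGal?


FAC = 0.3086 * h
= 0.3086 * 1655
= 510.733 mGal

510.733


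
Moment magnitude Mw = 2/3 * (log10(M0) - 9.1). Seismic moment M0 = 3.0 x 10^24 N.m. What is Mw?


log10(M0) = log10(3.0 x 10^24) = 24.4771
Mw = 2/3 * (24.4771 - 9.1)
= 2/3 * 15.3771
= 10.25

10.25


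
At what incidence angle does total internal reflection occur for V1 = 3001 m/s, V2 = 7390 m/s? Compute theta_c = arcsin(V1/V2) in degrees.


V1/V2 = 3001/7390 = 0.406089
theta_c = arcsin(0.406089) = 23.9594 degrees

23.9594


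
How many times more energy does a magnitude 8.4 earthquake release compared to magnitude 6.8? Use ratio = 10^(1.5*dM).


M2 - M1 = 8.4 - 6.8 = 1.6
1.5 * 1.6 = 2.4
ratio = 10^2.4 = 251.19

251.19


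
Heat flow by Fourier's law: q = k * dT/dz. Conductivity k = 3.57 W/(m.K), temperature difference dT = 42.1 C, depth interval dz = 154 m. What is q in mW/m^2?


q = k * dT / dz * 1000
= 3.57 * 42.1 / 154 * 1000
= 0.975955 * 1000
= 975.9545 mW/m^2

975.9545


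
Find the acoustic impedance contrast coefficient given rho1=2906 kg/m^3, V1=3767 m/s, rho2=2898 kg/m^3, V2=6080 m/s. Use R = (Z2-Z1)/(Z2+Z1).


Z1 = 2906 * 3767 = 10946902
Z2 = 2898 * 6080 = 17619840
R = (17619840 - 10946902) / (17619840 + 10946902) = 6672938 / 28566742 = 0.2336

0.2336


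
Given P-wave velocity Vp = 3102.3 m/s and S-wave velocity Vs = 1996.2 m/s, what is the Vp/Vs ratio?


Vp/Vs = 3102.3 / 1996.2
= 1.5541

1.5541


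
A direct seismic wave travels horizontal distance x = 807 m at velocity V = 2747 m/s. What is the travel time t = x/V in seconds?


t = x / V
= 807 / 2747
= 0.2938 s

0.2938


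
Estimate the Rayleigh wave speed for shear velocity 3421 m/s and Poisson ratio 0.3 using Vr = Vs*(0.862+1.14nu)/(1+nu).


Numerator factor = 0.862 + 1.14*0.3 = 1.204
Denominator = 1 + 0.3 = 1.3
Vr = 3421 * 1.204 / 1.3 = 3168.37 m/s

3168.37


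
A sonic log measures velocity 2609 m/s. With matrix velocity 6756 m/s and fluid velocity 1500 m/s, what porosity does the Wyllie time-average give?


1/V - 1/Vm = 1/2609 - 1/6756 = 0.00023527
1/Vf - 1/Vm = 1/1500 - 1/6756 = 0.00051865
phi = 0.00023527 / 0.00051865 = 0.4536

0.4536


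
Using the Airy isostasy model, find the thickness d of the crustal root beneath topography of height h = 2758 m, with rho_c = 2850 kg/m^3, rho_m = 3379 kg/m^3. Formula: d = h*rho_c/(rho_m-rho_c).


rho_m - rho_c = 3379 - 2850 = 529
d = 2758 * 2850 / 529
= 7860300 / 529
= 14858.79 m

14858.79


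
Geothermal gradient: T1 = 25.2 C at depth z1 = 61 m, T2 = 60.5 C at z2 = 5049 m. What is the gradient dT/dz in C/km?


dT = 60.5 - 25.2 = 35.3 C
dz = 5049 - 61 = 4988 m
gradient = dT/dz * 1000 = 35.3/4988 * 1000 = 7.077 C/km

7.077


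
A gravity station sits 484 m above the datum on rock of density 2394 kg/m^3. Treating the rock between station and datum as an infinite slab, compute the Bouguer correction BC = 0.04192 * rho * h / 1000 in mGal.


BC = 0.04192 * rho * h / 1000
= 0.04192 * 2394 * 484 / 1000
= 48.5725 mGal

48.5725


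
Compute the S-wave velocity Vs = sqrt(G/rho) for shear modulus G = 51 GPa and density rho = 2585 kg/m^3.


Convert G to Pa: G = 51e9 Pa
Compute G/rho = 51e9 / 2585 = 19729206.9632
Vs = sqrt(19729206.9632) = 4441.76 m/s

4441.76


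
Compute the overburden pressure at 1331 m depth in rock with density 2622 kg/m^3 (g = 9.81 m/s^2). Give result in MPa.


P = rho * g * z / 1e6
= 2622 * 9.81 * 1331 / 1e6
= 34235742.42 / 1e6
= 34.2357 MPa

34.2357


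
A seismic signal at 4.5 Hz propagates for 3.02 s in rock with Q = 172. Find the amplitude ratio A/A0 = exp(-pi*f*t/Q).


pi*f*t/Q = pi*4.5*3.02/172 = 0.248222
A/A0 = exp(-0.248222) = 0.780186

0.780186


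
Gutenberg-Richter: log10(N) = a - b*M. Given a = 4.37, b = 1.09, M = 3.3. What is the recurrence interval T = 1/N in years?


log10(N) = 4.37 - 1.09*3.3 = 0.773
N = 10^0.773 = 5.929253
T = 1/N = 1/5.929253 = 0.1687 years

0.1687


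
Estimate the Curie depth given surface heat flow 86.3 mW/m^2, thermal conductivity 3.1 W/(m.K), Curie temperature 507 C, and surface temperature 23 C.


T_Curie - T_surf = 507 - 23 = 484 C
Convert q to W/m^2: 86.3 mW/m^2 = 0.0863 W/m^2
d = 484 * 3.1 / 0.0863 = 17385.86 m

17385.86


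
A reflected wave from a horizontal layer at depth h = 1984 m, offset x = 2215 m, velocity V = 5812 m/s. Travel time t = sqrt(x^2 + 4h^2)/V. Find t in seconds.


x^2 + 4h^2 = 2215^2 + 4*1984^2 = 4906225 + 15745024 = 20651249
sqrt(20651249) = 4544.3645
t = 4544.3645 / 5812 = 0.7819 s

0.7819


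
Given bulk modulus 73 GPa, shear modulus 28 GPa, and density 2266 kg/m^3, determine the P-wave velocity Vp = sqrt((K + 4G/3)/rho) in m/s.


First compute the effective modulus:
K + 4G/3 = 73e9 + 4*28e9/3 = 110333333333.33 Pa
Then divide by density:
110333333333.33 / 2266 = 48690791.4092 Pa/(kg/m^3)
Take the square root:
Vp = sqrt(48690791.4092) = 6977.88 m/s

6977.88


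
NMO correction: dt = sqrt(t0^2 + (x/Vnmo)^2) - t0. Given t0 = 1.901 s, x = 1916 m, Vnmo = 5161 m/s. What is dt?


x/Vnmo = 1916/5161 = 0.371246
(x/Vnmo)^2 = 0.137824
t0^2 = 3.613801
sqrt(3.613801 + 0.137824) = 1.936911
dt = 1.936911 - 1.901 = 0.035911

0.035911


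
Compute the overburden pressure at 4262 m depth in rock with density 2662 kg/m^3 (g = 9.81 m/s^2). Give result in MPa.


P = rho * g * z / 1e6
= 2662 * 9.81 * 4262 / 1e6
= 111298805.64 / 1e6
= 111.2988 MPa

111.2988


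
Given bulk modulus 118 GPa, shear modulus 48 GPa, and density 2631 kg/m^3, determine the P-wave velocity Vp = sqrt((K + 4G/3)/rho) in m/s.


First compute the effective modulus:
K + 4G/3 = 118e9 + 4*48e9/3 = 182000000000.0 Pa
Then divide by density:
182000000000.0 / 2631 = 69175218.5481 Pa/(kg/m^3)
Take the square root:
Vp = sqrt(69175218.5481) = 8317.16 m/s

8317.16


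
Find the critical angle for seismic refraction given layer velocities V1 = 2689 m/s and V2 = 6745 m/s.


V1/V2 = 2689/6745 = 0.398666
theta_c = arcsin(0.398666) = 23.4948 degrees

23.4948


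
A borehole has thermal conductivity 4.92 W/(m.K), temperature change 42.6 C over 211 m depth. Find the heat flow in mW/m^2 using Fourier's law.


q = k * dT / dz * 1000
= 4.92 * 42.6 / 211 * 1000
= 0.993327 * 1000
= 993.327 mW/m^2

993.327


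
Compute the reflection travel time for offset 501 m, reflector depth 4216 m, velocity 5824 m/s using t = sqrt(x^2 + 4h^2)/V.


x^2 + 4h^2 = 501^2 + 4*4216^2 = 251001 + 71098624 = 71349625
sqrt(71349625) = 8446.8707
t = 8446.8707 / 5824 = 1.4504 s

1.4504


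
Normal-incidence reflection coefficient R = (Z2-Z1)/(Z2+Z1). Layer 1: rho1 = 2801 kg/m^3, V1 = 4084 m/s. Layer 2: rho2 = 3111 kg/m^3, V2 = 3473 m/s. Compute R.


Z1 = 2801 * 4084 = 11439284
Z2 = 3111 * 3473 = 10804503
R = (10804503 - 11439284) / (10804503 + 11439284) = -634781 / 22243787 = -0.0285

-0.0285


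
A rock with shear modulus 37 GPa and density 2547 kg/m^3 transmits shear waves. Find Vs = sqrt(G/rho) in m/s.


Convert G to Pa: G = 37e9 Pa
Compute G/rho = 37e9 / 2547 = 14526894.3856
Vs = sqrt(14526894.3856) = 3811.42 m/s

3811.42


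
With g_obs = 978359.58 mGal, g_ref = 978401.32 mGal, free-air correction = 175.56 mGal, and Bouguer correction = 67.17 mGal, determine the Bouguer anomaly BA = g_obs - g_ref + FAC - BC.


BA = g_obs - g_ref + FAC - BC
= 978359.58 - 978401.32 + 175.56 - 67.17
= 66.65 mGal

66.65
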